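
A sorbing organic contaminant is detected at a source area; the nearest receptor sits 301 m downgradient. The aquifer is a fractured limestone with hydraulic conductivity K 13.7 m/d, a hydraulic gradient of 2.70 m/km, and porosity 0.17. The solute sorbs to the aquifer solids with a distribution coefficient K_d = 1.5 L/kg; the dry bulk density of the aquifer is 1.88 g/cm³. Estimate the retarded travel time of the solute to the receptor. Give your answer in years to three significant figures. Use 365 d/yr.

q = Ki = 13.7 × 0.0027 = 0.03699 m/d
v_s = q/n_e = 0.03699/0.17 = 0.2176 m/d
Retardation R = 1 + ρ_b·K_d/n = 1 + 1.88×1.5/0.17 = 17.59
Contaminant velocity v_c = v/R = 0.2176/17.59 = 0.01237 m/d
t = L/v_c = 301/0.01237 = 24330 d
   = 24330/365 = 66.7 yr

66.7 years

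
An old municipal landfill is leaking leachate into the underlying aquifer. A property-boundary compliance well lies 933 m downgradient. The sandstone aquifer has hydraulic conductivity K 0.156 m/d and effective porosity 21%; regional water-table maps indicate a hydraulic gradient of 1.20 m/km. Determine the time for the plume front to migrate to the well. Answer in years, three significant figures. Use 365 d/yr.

Specific discharge q = 0.156 × 0.0012 = 1.872e-4 m/d
v_s = q/n_e = 1.872e-4/0.21 = 8.914e-4 m/d
t = L / v = 933 / 8.914e-4 = 1.047e6 d
   = 1.047e6 / 365 = 2870 yr

2870 years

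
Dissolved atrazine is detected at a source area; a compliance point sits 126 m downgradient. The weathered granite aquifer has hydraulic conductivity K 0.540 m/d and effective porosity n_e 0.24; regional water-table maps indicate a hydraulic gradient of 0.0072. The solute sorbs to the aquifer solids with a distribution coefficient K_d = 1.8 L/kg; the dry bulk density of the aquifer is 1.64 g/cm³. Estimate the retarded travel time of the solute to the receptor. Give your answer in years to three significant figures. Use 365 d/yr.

Darcy flux q = K·i = 0.540 × 0.0072 = 0.003888 m/d
v_s = q/n_e = 0.003888/0.24 = 0.01620 m/d
Retardation R = 1 + ρ_b·K_d/n = 1 + 1.64×1.8/0.24 = 13.30
Contaminant velocity v_c = v/R = 0.01620/13.30 = 0.001218 m/d
t = L/v_c = 126/0.001218 = 103400 d
   = 103400/365 = 283 yr

283 years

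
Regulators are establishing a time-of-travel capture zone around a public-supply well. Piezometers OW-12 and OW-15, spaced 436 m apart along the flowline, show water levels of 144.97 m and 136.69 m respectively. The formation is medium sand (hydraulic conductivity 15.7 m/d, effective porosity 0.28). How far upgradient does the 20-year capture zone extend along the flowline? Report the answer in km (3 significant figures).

7.77 km

Hydraulic gradient i = (144.97 − 136.69) / 436 = 8.28 / 436 = 0.01899
Specific discharge q = 15.7 × 0.01899 = 0.2982 m/d
Seepage velocity v = q / n = 0.2982 / 0.28 = 1.065 m/d
T = 20 yr × 365 = 7300 d
L = v × T = 1.065 × 7300 = 7773 m
   = 7.77 km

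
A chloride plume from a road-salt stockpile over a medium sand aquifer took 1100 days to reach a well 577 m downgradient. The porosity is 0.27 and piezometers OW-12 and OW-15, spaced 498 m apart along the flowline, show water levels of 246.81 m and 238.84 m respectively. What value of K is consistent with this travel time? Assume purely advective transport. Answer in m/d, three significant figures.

Hydraulic gradient i = (246.81 − 238.84) / 498 = 7.97 / 498 = 0.01600
v = L / t = 577 / 1100 = 0.5245 m/d
K = v · n / i = 0.5245 × 0.27 / 0.01600 = 8.85 m/d

8.85 m/d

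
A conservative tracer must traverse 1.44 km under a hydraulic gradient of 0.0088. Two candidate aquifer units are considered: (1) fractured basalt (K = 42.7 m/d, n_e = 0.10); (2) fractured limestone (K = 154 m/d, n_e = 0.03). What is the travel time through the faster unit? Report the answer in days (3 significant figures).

Unit 1 (fractured basalt): v = 42.7×0.0088/0.10 = 3.758 m/d, t = 1440/3.758 = 383.2 d
Unit 2 (fractured limestone): v = 154×0.0088/0.03 = 45.17 m/d, t = 1440/45.17 = 31.88 d
Faster unit: t = 31.9 d

31.9 days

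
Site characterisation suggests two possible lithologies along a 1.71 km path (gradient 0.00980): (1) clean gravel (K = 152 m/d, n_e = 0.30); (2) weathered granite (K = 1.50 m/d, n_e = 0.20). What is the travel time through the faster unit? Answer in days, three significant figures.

Unit 1 (clean gravel): v = 152×0.0098/0.30 = 4.965 m/d, t = 1710/4.965 = 344.4 d
Unit 2 (weathered granite): v = 1.50×0.0098/0.20 = 0.07350 m/d, t = 1710/0.07350 = 23270 d
Faster unit: t = 344 d

344 days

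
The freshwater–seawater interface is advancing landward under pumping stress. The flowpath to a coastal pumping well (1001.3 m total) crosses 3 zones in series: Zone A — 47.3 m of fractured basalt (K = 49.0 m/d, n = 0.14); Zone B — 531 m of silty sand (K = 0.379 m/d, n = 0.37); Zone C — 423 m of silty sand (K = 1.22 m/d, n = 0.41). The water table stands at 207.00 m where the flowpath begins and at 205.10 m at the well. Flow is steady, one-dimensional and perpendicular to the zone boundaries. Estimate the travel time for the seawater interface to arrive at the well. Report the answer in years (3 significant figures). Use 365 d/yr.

Total head drop ΔH = 207.00 − 205.10 = 1.90 m
Continuity: the same q passes through each zone, so ΔH = q·Σ(L_j/K_j) — the zones act as resistances in series.
Σ(L/K) = 47.3/49.0 + 531/0.379 + 423/1.22 = 0.9653 + 1401 + 346.7 = 1749 d
q = ΔH / Σ(L/K) = 1.90 / 1749 = 0.001086 m/d (same in every zone)
Zone A: v = q/n = 0.001086/0.14 = 0.007761 m/d → t_A = 47.3/0.007761 = 6095 d
Zone B: v = q/n = 0.001086/0.37 = 0.002936 m/d → t_B = 531/0.002936 = 180800 d
Zone C: v = q/n = 0.001086/0.41 = 0.002650 m/d → t_C = 423/0.002650 = 159600 d
Total t = 6095 + 180800 + 159600 = 346500 d
   = 346500 / 365 = 949 yr

949 years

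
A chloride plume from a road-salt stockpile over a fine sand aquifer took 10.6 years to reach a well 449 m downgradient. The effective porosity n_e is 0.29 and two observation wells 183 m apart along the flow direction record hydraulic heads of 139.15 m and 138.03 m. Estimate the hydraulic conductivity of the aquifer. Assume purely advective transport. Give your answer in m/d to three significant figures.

5.50 m/d

Hydraulic gradient i = (139.15 − 138.03) / 183 = 1.12 / 183 = 0.006120
t = 10.6 years = 3869 d
v = L / t = 449 / 3869 = 0.1161 m/d
K = v · n / i = 0.1161 × 0.29 / 0.006120 = 5.50 m/d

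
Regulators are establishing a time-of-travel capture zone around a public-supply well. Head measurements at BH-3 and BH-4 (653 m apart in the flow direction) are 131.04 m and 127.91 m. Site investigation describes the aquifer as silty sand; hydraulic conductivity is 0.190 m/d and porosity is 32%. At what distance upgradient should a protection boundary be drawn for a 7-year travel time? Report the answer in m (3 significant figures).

Hydraulic gradient i = (131.04 − 127.91) / 653 = 3.13 / 653 = 0.004793
Specific discharge q = 0.190 × 0.004793 = 9.107e-4 m/d
v = Ki/n = 0.190·0.004793/0.32 = 0.002846 m/d
T = 7 yr × 365 = 2555 d
L = v × T = 0.002846 × 2555 = 7.272 m

7.27 m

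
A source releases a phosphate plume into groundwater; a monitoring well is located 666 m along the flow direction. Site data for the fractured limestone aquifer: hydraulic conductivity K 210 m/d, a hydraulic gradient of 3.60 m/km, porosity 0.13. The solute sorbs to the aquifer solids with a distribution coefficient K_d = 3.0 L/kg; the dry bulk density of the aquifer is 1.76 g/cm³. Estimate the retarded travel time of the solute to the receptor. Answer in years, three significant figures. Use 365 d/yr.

Specific discharge q = 210 × 0.0036 = 0.7560 m/d
Seepage velocity v = q / n = 0.7560 / 0.13 = 5.815 m/d
Retardation R = 1 + ρ_b·K_d/n = 1 + 1.76×3.0/0.13 = 41.62
Contaminant velocity v_c = v/R = 5.815/41.62 = 0.1397 m/d
t = L/v_c = 666/0.1397 = 4766 d
   = 4766/365 = 13.1 yr

13.1 years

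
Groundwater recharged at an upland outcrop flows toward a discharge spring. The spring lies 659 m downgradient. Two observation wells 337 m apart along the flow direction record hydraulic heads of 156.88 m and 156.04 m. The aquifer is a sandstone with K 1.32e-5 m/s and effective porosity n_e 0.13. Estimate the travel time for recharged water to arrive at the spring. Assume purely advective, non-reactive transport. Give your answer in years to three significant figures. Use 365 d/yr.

82.6 years

Hydraulic gradient i = (156.88 − 156.04) / 337 = 0.84 / 337 = 0.002493
K = 1.32e-5 m/s × 86400 s/d = 1.140 m/d
q = Ki = 1.140 × 0.002493 = 0.002843 m/d
v = Ki/n = 1.140·0.002493/0.13 = 0.02187 m/d
t = L / v = 659 / 0.02187 = 30140 d
   = 30140 / 365 = 82.6 yr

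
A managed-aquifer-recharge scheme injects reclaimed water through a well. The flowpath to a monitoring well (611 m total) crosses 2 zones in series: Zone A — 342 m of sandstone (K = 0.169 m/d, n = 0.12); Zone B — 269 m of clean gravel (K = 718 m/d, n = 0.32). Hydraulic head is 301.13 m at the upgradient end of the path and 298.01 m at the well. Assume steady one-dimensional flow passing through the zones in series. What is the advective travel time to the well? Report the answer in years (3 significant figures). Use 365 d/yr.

226 years

Total head drop ΔH = 301.13 − 298.01 = 3.12 m
Continuity: the same q passes through each zone, so ΔH = q·Σ(L_j/K_j) — the zones act as resistances in series.
Σ(L/K) = 342/0.169 + 269/718 = 2024 + 0.3747 = 2024 d
q = ΔH / Σ(L/K) = 3.12 / 2024 = 0.001541 m/d (same in every zone)
Zone A: v = q/n = 0.001541/0.12 = 0.01285 m/d → t_A = 342/0.01285 = 26620 d
Zone B: v = q/n = 0.001541/0.32 = 0.004817 m/d → t_B = 269/0.004817 = 55840 d
Total t = 26620 + 55840 = 82470 d
   = 82470 / 365 = 226 yr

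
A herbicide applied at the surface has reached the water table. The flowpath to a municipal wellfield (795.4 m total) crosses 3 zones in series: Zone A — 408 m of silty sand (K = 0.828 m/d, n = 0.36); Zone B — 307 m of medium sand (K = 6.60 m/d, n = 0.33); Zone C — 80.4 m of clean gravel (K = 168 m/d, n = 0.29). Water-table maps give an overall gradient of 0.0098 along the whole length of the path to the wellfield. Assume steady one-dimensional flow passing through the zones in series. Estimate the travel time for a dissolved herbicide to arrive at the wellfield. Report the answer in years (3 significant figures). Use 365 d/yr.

51.5 years

Continuity: the same q passes through each zone, so ΔH = q·Σ(L_j/K_j) — the zones act as resistances in series.
Σ(L/K) = 408/0.828 + 307/6.60 + 80.4/168 = 492.8 + 46.52 + 0.4786 = 539.7 d
K_eq = L_total / Σ(L/K) = 795.4 / 539.7 = 1.474 m/d
q = K_eq · i = 1.474 × 0.0098 = 0.01444 m/d (same in every zone)
Zone A: v = q/n = 0.01444/0.36 = 0.04012 m/d → t_A = 408/0.04012 = 10170 d
Zone B: v = q/n = 0.01444/0.33 = 0.04376 m/d → t_B = 307/0.04376 = 7015 d
Zone C: v = q/n = 0.01444/0.29 = 0.04980 m/d → t_C = 80.4/0.04980 = 1614 d
Total t = 10170 + 7015 + 1614 = 18800 d
   = 18800 / 365 = 51.5 yr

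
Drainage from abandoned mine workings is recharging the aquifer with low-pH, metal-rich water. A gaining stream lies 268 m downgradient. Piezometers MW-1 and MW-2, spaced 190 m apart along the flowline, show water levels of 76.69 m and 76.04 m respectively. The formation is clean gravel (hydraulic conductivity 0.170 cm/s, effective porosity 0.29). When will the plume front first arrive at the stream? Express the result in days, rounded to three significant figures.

Hydraulic gradient i = (76.69 − 76.04) / 190 = 0.65 / 190 = 0.003421
K = 0.170 cm/s × 864 = 146.9 m/d
Specific discharge q = 146.9 × 0.003421 = 0.5025 m/d
Average linear velocity = 0.5025 / 0.29 = 1.733 m/d
t = L / v = 268 / 1.733 = 154.7 d

155 days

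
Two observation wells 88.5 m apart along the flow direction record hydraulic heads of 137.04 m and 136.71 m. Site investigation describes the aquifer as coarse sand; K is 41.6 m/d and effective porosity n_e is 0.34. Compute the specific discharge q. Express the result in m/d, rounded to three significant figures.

0.155 m/d

Hydraulic gradient i = (137.04 − 136.71) / 88.5 = 0.33 / 88.5 = 0.003729
Darcy flux q = K·i = 41.6 × 0.003729 = 0.1551 m/d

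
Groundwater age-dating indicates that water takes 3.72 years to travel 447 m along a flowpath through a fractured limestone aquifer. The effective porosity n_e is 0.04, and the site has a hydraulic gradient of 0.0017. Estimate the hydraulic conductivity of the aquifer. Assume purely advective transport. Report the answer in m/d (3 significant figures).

t = 3.72 years = 1358 d
v = L / t = 447 / 1358 = 0.3292 m/d
K = v · n / i = 0.3292 × 0.04 / 0.0017 = 7.75 m/d

7.75 m/d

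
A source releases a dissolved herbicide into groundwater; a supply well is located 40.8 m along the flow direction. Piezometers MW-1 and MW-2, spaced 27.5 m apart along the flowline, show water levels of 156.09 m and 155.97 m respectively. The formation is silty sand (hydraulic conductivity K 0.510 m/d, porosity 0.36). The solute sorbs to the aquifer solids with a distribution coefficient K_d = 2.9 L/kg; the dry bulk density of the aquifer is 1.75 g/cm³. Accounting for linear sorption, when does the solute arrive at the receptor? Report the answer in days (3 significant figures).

Hydraulic gradient i = (156.09 − 155.97) / 27.5 = 0.12 / 27.5 = 0.004364
Specific discharge q = 0.510 × 0.004364 = 0.002225 m/d
Average linear velocity = 0.002225 / 0.36 = 0.006182 m/d
Retardation R = 1 + ρ_b·K_d/n = 1 + 1.75×2.9/0.36 = 15.10
Contaminant velocity v_c = v/R = 0.006182/15.10 = 4.095e-4 m/d
t = L/v_c = 40.8/4.095e-4 = 99640 d

99600 days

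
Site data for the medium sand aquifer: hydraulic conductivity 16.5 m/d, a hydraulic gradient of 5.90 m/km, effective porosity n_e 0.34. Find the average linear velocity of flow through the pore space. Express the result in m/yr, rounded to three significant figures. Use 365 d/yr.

105 m/yr

Darcy flux q = K·i = 16.5 × 0.0059 = 0.09735 m/d
Average linear velocity = 0.09735 / 0.34 = 0.2863 m/d
   = 0.2863 × 365 = 105 m/yr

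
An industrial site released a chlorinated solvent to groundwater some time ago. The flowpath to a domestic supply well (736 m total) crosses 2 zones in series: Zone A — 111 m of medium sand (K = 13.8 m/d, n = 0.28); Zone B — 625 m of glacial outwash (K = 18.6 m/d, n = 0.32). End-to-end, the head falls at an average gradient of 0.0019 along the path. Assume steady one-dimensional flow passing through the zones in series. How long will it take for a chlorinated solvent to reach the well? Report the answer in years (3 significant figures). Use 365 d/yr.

Steady 1-D flow in series ⇒ the Darcy flux q is identical in every zone and the zone head losses add (resistances L/K in series).
Σ(L/K) = 111/13.8 + 625/18.6 = 8.043 + 33.60 = 41.65 d
K_eq = L_total / Σ(L/K) = 736 / 41.65 = 17.67 m/d
q = K_eq · i = 17.67 × 0.0019 = 0.03358 m/d (same in every zone)
Zone A: v = q/n = 0.03358/0.28 = 0.1199 m/d → t_A = 111/0.1199 = 925.6 d
Zone B: v = q/n = 0.03358/0.32 = 0.1049 m/d → t_B = 625/0.1049 = 5956 d
Total t = 925.6 + 5956 = 6882 d
   = 6882 / 365 = 18.9 yr

18.9 years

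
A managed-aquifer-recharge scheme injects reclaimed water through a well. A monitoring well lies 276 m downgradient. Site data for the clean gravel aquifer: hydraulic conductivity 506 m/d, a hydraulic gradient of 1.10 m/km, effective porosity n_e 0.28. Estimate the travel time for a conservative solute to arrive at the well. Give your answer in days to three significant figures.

139 days

q = Ki = 506 × 0.0011 = 0.5566 m/d
v_s = q/n_e = 0.5566/0.28 = 1.988 m/d
t = L / v = 276 / 1.988 = 138.8 d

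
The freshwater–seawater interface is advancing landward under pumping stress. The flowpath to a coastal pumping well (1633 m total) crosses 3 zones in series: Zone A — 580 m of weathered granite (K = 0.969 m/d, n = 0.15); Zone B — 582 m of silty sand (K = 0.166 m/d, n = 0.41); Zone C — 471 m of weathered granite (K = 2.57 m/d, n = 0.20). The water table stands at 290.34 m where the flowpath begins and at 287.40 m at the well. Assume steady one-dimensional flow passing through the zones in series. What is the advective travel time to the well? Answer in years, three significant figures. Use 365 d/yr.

Total head drop ΔH = 290.34 − 287.40 = 2.94 m
Steady 1-D flow in series ⇒ the Darcy flux q is identical in every zone and the zone head losses add (resistances L/K in series).
Σ(L/K) = 580/0.969 + 582/0.166 + 471/2.57 = 598.6 + 3506 + 183.3 = 4288 d
q = ΔH / Σ(L/K) = 2.94 / 4288 = 6.857e-4 m/d (same in every zone)
Zone A: v = q/n = 6.857e-4/0.15 = 0.004571 m/d → t_A = 580/0.004571 = 126900 d
Zone B: v = q/n = 6.857e-4/0.41 = 0.001672 m/d → t_B = 582/0.001672 = 348000 d
Zone C: v = q/n = 6.857e-4/0.20 = 0.003428 m/d → t_C = 471/0.003428 = 137400 d
Total t = 126900 + 348000 + 137400 = 612300 d
   = 612300 / 365 = 1680 yr

1680 years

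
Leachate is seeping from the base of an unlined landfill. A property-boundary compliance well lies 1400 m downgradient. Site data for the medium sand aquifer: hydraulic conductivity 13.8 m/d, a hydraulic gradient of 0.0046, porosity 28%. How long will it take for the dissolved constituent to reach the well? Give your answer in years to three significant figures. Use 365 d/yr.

16.9 years

q = Ki = 13.8 × 0.0046 = 0.06348 m/d
v_s = q/n_e = 0.06348/0.28 = 0.2267 m/d
t = L / v = 1400 / 0.2267 = 6175 d
   = 6175 / 365 = 16.9 yr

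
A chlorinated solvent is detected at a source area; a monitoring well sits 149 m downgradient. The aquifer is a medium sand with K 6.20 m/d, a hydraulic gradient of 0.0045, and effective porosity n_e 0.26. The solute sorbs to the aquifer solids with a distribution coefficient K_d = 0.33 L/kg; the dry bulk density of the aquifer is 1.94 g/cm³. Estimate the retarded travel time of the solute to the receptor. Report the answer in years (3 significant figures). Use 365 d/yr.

13.2 years

q = Ki = 6.20 × 0.0045 = 0.02790 m/d
v_s = q/n_e = 0.02790/0.26 = 0.1073 m/d
Retardation R = 1 + ρ_b·K_d/n = 1 + 1.94×0.33/0.26 = 3.462
Contaminant velocity v_c = v/R = 0.1073/3.462 = 0.03099 m/d
t = L/v_c = 149/0.03099 = 4808 d
   = 4808/365 = 13.2 yr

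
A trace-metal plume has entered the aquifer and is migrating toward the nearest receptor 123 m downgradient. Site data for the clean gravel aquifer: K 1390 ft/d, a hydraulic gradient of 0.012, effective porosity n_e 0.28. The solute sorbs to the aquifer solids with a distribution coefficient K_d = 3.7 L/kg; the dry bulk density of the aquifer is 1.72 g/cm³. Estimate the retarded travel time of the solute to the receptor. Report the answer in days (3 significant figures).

161 days

K = 1390 ft/d × 0.3048 = 423.7 m/d
q = Ki = 423.7 × 0.012 = 5.084 m/d
Seepage velocity v = q / n = 5.084 / 0.28 = 18.16 m/d
Retardation R = 1 + ρ_b·K_d/n = 1 + 1.72×3.7/0.28 = 23.73
Contaminant velocity v_c = v/R = 18.16/23.73 = 0.7652 m/d
t = L/v_c = 123/0.7652 = 160.7 d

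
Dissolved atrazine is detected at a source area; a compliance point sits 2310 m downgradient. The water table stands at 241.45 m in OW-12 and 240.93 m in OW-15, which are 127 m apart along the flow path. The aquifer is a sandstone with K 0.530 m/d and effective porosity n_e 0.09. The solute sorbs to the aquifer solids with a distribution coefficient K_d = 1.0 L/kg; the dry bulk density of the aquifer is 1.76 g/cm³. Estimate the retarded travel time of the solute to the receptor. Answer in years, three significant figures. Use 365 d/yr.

Hydraulic gradient i = (241.45 − 240.93) / 127 = 0.52 / 127 = 0.004094
q = Ki = 0.530 × 0.004094 = 0.002170 m/d
v = Ki/n = 0.530·0.004094/0.09 = 0.02411 m/d
Retardation R = 1 + ρ_b·K_d/n = 1 + 1.76×1.0/0.09 = 20.56
Contaminant velocity v_c = v/R = 0.02411/20.56 = 0.001173 m/d
t = L/v_c = 2310/0.001173 = 1.969e6 d
   = 1.969e6/365 = 5400 yr

5400 years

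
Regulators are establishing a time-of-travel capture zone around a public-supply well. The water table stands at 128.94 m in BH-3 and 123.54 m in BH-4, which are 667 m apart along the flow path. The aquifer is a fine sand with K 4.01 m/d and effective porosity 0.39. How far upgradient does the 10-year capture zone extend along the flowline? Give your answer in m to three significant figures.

304 m

Hydraulic gradient i = (128.94 − 123.54) / 667 = 5.40 / 667 = 0.008096
Darcy flux q = K·i = 4.01 × 0.008096 = 0.03246 m/d
v = Ki/n = 4.01·0.008096/0.39 = 0.08324 m/d
T = 10 yr × 365 = 3650 d
L = v × T = 0.08324 × 3650 = 303.8 m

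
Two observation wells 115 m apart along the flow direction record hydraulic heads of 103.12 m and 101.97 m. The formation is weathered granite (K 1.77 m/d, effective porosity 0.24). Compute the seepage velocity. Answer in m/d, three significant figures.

Hydraulic gradient i = (103.12 − 101.97) / 115 = 1.15 / 115 = 0.01000
Darcy flux q = K·i = 1.77 × 0.01000 = 0.01770 m/d
v_s = q/n_e = 0.01770/0.24 = 0.07375 m/d

0.0738 m/d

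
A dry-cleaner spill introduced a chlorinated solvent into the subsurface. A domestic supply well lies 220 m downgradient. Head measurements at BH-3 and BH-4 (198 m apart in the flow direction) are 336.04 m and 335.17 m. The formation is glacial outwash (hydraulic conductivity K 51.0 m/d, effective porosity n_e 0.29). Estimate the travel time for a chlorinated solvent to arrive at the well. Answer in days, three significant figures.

285 days

Hydraulic gradient i = (336.04 − 335.17) / 198 = 0.87 / 198 = 0.004394
q = Ki = 51.0 × 0.004394 = 0.2241 m/d
Seepage velocity v = q / n = 0.2241 / 0.29 = 0.7727 m/d
t = L / v = 220 / 0.7727 = 284.7 d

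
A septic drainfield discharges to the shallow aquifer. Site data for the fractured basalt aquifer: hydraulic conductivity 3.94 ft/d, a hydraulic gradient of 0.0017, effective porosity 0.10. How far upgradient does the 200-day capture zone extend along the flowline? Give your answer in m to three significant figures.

4.08 m

K = 3.94 ft/d × 0.3048 = 1.201 m/d
q = Ki = 1.201 × 0.0017 = 0.002042 m/d
Seepage velocity v = q / n = 0.002042 / 0.10 = 0.02042 m/d
L = v × T = 0.02042 × 200 = 4.083 m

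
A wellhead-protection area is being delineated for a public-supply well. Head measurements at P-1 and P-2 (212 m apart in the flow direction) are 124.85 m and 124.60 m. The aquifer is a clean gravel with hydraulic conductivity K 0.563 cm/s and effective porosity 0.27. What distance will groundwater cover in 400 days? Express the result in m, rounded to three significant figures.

Hydraulic gradient i = (124.85 − 124.60) / 212 = 0.25 / 212 = 0.001179
K = 0.563 cm/s × 864 = 486.4 m/d
q = Ki = 486.4 × 0.001179 = 0.5736 m/d
v = Ki/n = 486.4·0.001179/0.27 = 2.125 m/d
L = v × T = 2.125 × 400 = 849.8 m

850 m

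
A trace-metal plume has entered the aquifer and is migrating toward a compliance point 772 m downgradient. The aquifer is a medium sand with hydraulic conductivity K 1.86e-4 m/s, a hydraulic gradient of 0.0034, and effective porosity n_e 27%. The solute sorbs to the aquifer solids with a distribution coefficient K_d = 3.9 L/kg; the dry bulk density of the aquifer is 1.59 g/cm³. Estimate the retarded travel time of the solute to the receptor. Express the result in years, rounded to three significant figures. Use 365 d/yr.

K = 1.86e-4 m/s × 86400 s/d = 16.07 m/d
Specific discharge q = 16.07 × 0.0034 = 0.05464 m/d
v = Ki/n = 16.07·0.0034/0.27 = 0.2024 m/d
Retardation R = 1 + ρ_b·K_d/n = 1 + 1.59×3.9/0.27 = 23.97
Contaminant velocity v_c = v/R = 0.2024/23.97 = 0.008444 m/d
t = L/v_c = 772/0.008444 = 91430 d
   = 91430/365 = 250 yr

250 years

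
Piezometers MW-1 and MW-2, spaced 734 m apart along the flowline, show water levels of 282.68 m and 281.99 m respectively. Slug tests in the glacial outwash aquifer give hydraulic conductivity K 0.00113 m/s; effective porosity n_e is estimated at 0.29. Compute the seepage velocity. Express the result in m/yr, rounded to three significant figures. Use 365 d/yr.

116 m/yr

Hydraulic gradient i = (282.68 − 281.99) / 734 = 0.69 / 734 = 9.401e-4
K = 0.00113 m/s × 86400 s/d = 97.63 m/d
Darcy flux q = K·i = 97.63 × 9.401e-4 = 0.09178 m/d
Average linear velocity = 0.09178 / 0.29 = 0.3165 m/d
   = 0.3165 × 365 = 116 m/yr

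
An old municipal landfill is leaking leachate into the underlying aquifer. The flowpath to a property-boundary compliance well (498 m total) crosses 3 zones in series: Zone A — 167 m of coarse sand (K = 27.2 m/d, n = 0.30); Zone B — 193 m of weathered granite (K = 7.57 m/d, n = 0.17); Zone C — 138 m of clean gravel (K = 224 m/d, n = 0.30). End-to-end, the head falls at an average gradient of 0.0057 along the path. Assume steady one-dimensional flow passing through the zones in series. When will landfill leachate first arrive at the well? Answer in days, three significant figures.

1410 days

For zones in series the flux q is common to all zones; the equivalent conductivity is the harmonic (thickness-weighted) mean, K_eq = L_total / Σ(L_j/K_j).
Σ(L/K) = 167/27.2 + 193/7.57 + 138/224 = 6.140 + 25.50 + 0.6161 = 32.25 d
K_eq = L_total / Σ(L/K) = 498 / 32.25 = 15.44 m/d
q = K_eq · i = 15.44 × 0.0057 = 0.08802 m/d (same in every zone)
Zone A: v = q/n = 0.08802/0.30 = 0.2934 m/d → t_A = 167/0.2934 = 569.2 d
Zone B: v = q/n = 0.08802/0.17 = 0.5177 m/d → t_B = 193/0.5177 = 372.8 d
Zone C: v = q/n = 0.08802/0.30 = 0.2934 m/d → t_C = 138/0.2934 = 470.4 d
Total t = 569.2 + 372.8 + 470.4 = 1412 d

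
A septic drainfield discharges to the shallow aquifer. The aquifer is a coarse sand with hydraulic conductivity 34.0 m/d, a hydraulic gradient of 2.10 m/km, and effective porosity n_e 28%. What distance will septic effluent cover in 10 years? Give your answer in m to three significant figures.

Specific discharge q = 34.0 × 0.0021 = 0.07140 m/d
v_s = q/n_e = 0.07140/0.28 = 0.2550 m/d
T = 10 yr × 365 = 3650 d
L = v × T = 0.2550 × 3650 = 930.7 m

931 m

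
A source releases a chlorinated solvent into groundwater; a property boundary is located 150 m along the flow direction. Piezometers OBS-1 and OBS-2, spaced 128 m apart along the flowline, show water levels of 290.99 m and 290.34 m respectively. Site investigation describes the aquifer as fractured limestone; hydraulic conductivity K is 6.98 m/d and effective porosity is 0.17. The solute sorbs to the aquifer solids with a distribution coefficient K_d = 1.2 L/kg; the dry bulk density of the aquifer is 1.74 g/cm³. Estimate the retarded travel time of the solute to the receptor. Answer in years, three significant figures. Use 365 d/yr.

Hydraulic gradient i = (290.99 − 290.34) / 128 = 0.65 / 128 = 0.005078
Specific discharge q = 6.98 × 0.005078 = 0.03545 m/d
Average linear velocity = 0.03545 / 0.17 = 0.2085 m/d
Retardation R = 1 + ρ_b·K_d/n = 1 + 1.74×1.2/0.17 = 13.28
Contaminant velocity v_c = v/R = 0.2085/13.28 = 0.01570 m/d
t = L/v_c = 150/0.01570 = 9556 d
   = 9556/365 = 26.2 yr

26.2 years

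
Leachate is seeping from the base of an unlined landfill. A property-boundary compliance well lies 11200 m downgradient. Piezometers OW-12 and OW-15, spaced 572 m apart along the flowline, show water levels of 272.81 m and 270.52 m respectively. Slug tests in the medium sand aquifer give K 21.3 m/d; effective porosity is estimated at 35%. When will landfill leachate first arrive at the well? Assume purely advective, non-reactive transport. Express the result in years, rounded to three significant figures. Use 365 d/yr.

Hydraulic gradient i = (272.81 − 270.52) / 572 = 2.29 / 572 = 0.004003
Darcy flux q = K·i = 21.3 × 0.004003 = 0.08527 m/d
v_s = q/n_e = 0.08527/0.35 = 0.2436 m/d
t = L / v = 11200 / 0.2436 = 45970 d
   = 45970 / 365 = 126 yr

126 years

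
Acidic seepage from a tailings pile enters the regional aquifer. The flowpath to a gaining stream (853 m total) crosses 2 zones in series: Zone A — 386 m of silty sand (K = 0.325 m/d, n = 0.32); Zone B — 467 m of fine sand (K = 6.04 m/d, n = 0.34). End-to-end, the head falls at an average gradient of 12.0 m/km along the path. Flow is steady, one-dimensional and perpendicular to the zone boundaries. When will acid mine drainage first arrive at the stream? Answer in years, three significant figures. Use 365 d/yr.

For zones in series the flux q is common to all zones; the equivalent conductivity is the harmonic (thickness-weighted) mean, K_eq = L_total / Σ(L_j/K_j).
Σ(L/K) = 386/0.325 + 467/6.04 = 1188 + 77.32 = 1265 d
K_eq = L_total / Σ(L/K) = 853 / 1265 = 0.6743 m/d
q = K_eq · i = 0.6743 × 0.012 = 0.008092 m/d (same in every zone)
Zone A: v = q/n = 0.008092/0.32 = 0.02529 m/d → t_A = 386/0.02529 = 15270 d
Zone B: v = q/n = 0.008092/0.34 = 0.02380 m/d → t_B = 467/0.02380 = 19620 d
Total t = 15270 + 19620 = 34890 d
   = 34890 / 365 = 95.6 yr

95.6 years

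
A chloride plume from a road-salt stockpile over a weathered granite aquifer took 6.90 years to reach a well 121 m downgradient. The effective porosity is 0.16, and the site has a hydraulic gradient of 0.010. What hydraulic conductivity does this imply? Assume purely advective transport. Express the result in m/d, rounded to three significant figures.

0.769 m/d

t = 6.90 years = 2519 d
v = L / t = 121 / 2519 = 0.04804 m/d
K = v · n / i = 0.04804 × 0.16 / 0.010 = 0.769 m/d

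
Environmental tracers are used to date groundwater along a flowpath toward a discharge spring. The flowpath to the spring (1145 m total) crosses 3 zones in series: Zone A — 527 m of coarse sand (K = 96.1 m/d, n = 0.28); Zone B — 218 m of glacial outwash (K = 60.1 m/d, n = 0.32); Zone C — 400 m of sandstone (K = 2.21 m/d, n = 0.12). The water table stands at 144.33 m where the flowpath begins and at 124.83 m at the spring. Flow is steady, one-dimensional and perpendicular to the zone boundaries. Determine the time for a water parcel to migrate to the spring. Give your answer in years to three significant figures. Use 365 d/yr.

7.09 years

Total head drop ΔH = 144.33 − 124.83 = 19.50 m
Steady 1-D flow in series ⇒ the Darcy flux q is identical in every zone and the zone head losses add (resistances L/K in series).
Σ(L/K) = 527/96.1 + 218/60.1 + 400/2.21 = 5.484 + 3.627 + 181.0 = 190.1 d
q = ΔH / Σ(L/K) = 19.50 / 190.1 = 0.1026 m/d (same in every zone)
Zone A: v = q/n = 0.1026/0.28 = 0.3663 m/d → t_A = 527/0.3663 = 1439 d
Zone B: v = q/n = 0.1026/0.32 = 0.3205 m/d → t_B = 218/0.3205 = 680.1 d
Zone C: v = q/n = 0.1026/0.12 = 0.8548 m/d → t_C = 400/0.8548 = 468.0 d
Total t = 1439 + 680.1 + 468.0 = 2587 d
   = 2587 / 365 = 7.09 yr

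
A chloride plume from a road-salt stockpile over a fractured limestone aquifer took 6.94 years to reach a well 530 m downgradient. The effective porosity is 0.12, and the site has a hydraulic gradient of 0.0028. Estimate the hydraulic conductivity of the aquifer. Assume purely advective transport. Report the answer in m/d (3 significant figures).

t = 6.94 years = 2533 d
v = L / t = 530 / 2533 = 0.2092 m/d
K = v · n / i = 0.2092 × 0.12 / 0.0028 = 8.97 m/d

8.97 m/d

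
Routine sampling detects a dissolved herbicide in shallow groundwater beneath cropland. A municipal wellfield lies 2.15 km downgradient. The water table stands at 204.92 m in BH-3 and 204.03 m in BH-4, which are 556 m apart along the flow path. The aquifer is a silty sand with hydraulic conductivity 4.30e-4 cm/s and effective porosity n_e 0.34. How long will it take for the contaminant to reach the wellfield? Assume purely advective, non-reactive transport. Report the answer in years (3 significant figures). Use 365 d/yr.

Hydraulic gradient i = (204.92 − 204.03) / 556 = 0.89 / 556 = 0.001601
K = 4.30e-4 cm/s × 864 = 0.3715 m/d
q = Ki = 0.3715 × 0.001601 = 5.947e-4 m/d
v_s = q/n_e = 5.947e-4/0.34 = 0.001749 m/d
L = 2.15 km = 2150 m
t = L / v = 2150 / 0.001749 = 1.229e6 d
   = 1.229e6 / 365 = 3370 yr

3370 years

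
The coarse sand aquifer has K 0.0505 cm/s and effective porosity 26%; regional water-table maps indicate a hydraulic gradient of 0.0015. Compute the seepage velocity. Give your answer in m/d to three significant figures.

0.252 m/d

K = 0.0505 cm/s × 864 = 43.63 m/d
q = Ki = 43.63 × 0.0015 = 0.06545 m/d
v_s = q/n_e = 0.06545/0.26 = 0.2517 m/d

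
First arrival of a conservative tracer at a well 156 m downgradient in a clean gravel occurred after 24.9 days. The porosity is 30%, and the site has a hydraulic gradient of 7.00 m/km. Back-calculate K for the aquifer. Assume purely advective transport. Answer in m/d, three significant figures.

v = L / t = 156 / 24.9 = 6.265 m/d
K = v · n / i = 6.265 × 0.30 / 0.0070 = 269 m/d

269 m/d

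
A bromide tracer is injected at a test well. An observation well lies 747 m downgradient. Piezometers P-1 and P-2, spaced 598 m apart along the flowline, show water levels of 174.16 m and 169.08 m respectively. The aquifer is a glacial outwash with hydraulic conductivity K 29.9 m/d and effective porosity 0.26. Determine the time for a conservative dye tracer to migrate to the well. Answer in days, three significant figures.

765 days

Hydraulic gradient i = (174.16 − 169.08) / 598 = 5.08 / 598 = 0.008495
Specific discharge q = 29.9 × 0.008495 = 0.2540 m/d
Seepage velocity v = q / n = 0.2540 / 0.26 = 0.9769 m/d
t = L / v = 747 / 0.9769 = 764.6 d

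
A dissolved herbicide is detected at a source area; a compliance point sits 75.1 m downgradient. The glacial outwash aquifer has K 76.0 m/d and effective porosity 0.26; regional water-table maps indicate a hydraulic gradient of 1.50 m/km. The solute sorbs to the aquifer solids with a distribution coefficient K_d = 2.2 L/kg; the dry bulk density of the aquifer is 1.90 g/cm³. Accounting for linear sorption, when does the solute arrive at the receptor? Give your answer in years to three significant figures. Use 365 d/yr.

Darcy flux q = K·i = 76.0 × 0.0015 = 0.1140 m/d
Average linear velocity = 0.1140 / 0.26 = 0.4385 m/d
Retardation R = 1 + ρ_b·K_d/n = 1 + 1.90×2.2/0.26 = 17.08
Contaminant velocity v_c = v/R = 0.4385/17.08 = 0.02568 m/d
t = L/v_c = 75.1/0.02568 = 2925 d
   = 2925/365 = 8.01 yr

8.01 years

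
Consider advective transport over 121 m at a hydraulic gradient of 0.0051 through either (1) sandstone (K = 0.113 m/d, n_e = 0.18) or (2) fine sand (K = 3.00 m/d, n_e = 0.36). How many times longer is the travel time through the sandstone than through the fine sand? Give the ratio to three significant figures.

13.3

Unit 1 (sandstone): v = 0.113×0.0051/0.18 = 0.003202 m/d, t = 121/0.003202 = 37790 d
Unit 2 (fine sand): v = 3.00×0.0051/0.36 = 0.04250 m/d, t = 121/0.04250 = 2847 d
t(sandstone) / t(fine sand) = 37790/2847 = 13.3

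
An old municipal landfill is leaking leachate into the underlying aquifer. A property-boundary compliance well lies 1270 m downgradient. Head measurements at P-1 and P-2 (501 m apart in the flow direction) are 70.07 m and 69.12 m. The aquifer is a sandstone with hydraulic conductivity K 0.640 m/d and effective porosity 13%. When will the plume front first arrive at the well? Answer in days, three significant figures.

Hydraulic gradient i = (70.07 − 69.12) / 501 = 0.95 / 501 = 0.001896
Darcy flux q = K·i = 0.640 × 0.001896 = 0.001214 m/d
v_s = q/n_e = 0.001214/0.13 = 0.009335 m/d
t = L / v = 1270 / 0.009335 = 136000 d

136000 days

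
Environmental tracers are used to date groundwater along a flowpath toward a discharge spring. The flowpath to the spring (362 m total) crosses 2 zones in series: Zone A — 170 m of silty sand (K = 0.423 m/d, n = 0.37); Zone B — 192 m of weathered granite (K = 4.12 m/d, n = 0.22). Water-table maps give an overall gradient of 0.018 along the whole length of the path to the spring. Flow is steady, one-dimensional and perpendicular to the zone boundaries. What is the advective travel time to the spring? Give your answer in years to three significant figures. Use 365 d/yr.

Continuity: the same q passes through each zone, so ΔH = q·Σ(L_j/K_j) — the zones act as resistances in series.
Σ(L/K) = 170/0.423 + 192/4.12 = 401.9 + 46.60 = 448.5 d
K_eq = L_total / Σ(L/K) = 362 / 448.5 = 0.8071 m/d
q = K_eq · i = 0.8071 × 0.018 = 0.01453 m/d (same in every zone)
Zone A: v = q/n = 0.01453/0.37 = 0.03927 m/d → t_A = 170/0.03927 = 4329 d
Zone B: v = q/n = 0.01453/0.22 = 0.06604 m/d → t_B = 192/0.06604 = 2907 d
Total t = 4329 + 2907 = 7237 d
   = 7237 / 365 = 19.8 yr

19.8 years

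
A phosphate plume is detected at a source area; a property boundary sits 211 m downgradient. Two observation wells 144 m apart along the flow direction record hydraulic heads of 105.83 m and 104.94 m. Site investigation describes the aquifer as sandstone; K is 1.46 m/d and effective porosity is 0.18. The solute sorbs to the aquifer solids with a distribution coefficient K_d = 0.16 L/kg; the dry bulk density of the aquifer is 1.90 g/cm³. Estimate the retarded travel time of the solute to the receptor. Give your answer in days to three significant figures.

11300 days

Hydraulic gradient i = (105.83 − 104.94) / 144 = 0.89 / 144 = 0.006181
q = Ki = 1.46 × 0.006181 = 0.009024 m/d
Average linear velocity = 0.009024 / 0.18 = 0.05013 m/d
Retardation R = 1 + ρ_b·K_d/n = 1 + 1.90×0.16/0.18 = 2.689
Contaminant velocity v_c = v/R = 0.05013/2.689 = 0.01864 m/d
t = L/v_c = 211/0.01864 = 11320 d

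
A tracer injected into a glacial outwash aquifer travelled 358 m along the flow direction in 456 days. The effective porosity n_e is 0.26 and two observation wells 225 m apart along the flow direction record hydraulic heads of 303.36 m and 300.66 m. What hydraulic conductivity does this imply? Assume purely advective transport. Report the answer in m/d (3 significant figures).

Hydraulic gradient i = (303.36 − 300.66) / 225 = 2.70 / 225 = 0.01200
v = L / t = 358 / 456 = 0.7851 m/d
K = v · n / i = 0.7851 × 0.26 / 0.01200 = 17.0 m/d

17.0 m/d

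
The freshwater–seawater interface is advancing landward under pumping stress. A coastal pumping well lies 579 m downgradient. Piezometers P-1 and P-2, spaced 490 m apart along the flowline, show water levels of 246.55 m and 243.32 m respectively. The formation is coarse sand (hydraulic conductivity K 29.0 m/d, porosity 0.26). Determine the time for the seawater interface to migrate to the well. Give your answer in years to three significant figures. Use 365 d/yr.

2.16 years

Hydraulic gradient i = (246.55 − 243.32) / 490 = 3.23 / 490 = 0.006592
Darcy flux q = K·i = 29.0 × 0.006592 = 0.1912 m/d
v_s = q/n_e = 0.1912/0.26 = 0.7352 m/d
t = L / v = 579 / 0.7352 = 787.5 d
   = 787.5 / 365 = 2.16 yr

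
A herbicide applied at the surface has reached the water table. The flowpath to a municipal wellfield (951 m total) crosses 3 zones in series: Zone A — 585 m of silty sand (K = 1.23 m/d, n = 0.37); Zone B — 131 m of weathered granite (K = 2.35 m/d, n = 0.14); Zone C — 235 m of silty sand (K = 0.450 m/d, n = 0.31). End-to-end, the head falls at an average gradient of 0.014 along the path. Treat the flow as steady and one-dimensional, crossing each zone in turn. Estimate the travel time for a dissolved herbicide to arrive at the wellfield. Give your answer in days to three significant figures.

For zones in series the flux q is common to all zones; the equivalent conductivity is the harmonic (thickness-weighted) mean, K_eq = L_total / Σ(L_j/K_j).
Σ(L/K) = 585/1.23 + 131/2.35 + 235/0.450 = 475.6 + 55.74 + 522.2 = 1054 d
K_eq = L_total / Σ(L/K) = 951 / 1054 = 0.9026 m/d
q = K_eq · i = 0.9026 × 0.014 = 0.01264 m/d (same in every zone)
Zone A: v = q/n = 0.01264/0.37 = 0.03415 m/d → t_A = 585/0.03415 = 17130 d
Zone B: v = q/n = 0.01264/0.14 = 0.09026 m/d → t_B = 131/0.09026 = 1451 d
Zone C: v = q/n = 0.01264/0.31 = 0.04076 m/d → t_C = 235/0.04076 = 5765 d
Total t = 17130 + 1451 + 5765 = 24340 d

24300 days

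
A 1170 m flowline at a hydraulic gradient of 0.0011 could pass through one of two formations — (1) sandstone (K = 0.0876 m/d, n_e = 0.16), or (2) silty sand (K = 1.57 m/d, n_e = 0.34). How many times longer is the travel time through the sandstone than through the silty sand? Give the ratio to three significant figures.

8.43

Unit 1 (sandstone): v = 0.0876×0.0011/0.16 = 6.023e-4 m/d, t = 1170/6.023e-4 = 1.943e6 d
Unit 2 (silty sand): v = 1.57×0.0011/0.34 = 0.005079 m/d, t = 1170/0.005079 = 230300 d
t(sandstone) / t(silty sand) = 1.943e6/230300 = 8.43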